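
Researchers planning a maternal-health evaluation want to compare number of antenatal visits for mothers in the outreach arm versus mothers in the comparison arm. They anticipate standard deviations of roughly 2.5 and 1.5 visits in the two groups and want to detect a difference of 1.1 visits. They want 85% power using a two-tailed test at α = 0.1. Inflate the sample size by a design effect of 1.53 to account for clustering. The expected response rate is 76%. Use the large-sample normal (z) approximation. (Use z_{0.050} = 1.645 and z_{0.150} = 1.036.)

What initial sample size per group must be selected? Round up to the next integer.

n = (z_{α/2} + z_β)² · (σ₁² + σ₂²) / δ²
  = (1.645 + 1.036)² · (2.5² + 1.5² = 8.5) / 1.1²
  = 7.1878 · 8.5 / 1.21
  = 50.49
Design effect: 1.53 × 50.49 = 77.25.
Adjust for 76% response: 77.25 / 0.76 = 101.65.
Round up → n = 102 per group.

n = 102 per group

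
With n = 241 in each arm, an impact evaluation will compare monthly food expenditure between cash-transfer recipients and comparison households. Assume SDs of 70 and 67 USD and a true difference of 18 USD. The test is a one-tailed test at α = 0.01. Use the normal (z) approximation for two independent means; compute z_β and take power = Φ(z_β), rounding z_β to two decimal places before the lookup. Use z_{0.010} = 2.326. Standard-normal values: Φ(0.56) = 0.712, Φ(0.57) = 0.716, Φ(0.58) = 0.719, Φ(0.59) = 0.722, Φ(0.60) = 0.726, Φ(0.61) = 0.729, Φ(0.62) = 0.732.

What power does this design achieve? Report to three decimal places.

Power ≈ 0.712

z_β = δ·√(n/(σ₁²+σ₂²)) − z_α
    = 18 · √(241/9389) − 2.326
    = 18 · 0.16021 − 2.326
    = 2.8838 − 2.326 = 0.5578 → 0.56
Power = Φ(0.56) = 0.712.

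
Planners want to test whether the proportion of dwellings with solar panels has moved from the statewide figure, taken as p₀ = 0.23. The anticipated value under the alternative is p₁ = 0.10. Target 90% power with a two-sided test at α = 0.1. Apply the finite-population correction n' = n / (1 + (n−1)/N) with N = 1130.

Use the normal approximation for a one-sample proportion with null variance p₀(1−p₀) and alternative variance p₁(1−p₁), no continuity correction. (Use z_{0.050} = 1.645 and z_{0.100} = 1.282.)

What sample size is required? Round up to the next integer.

n = [z_{α/2}·√(p₀q₀) + z_β·√(p₁q₁)]² / (p₁ − p₀)²
  = [1.645·√(0.23·0.77) + 1.282·√(0.10·0.90)]² / (-0.13)²
  = [1.645·0.4208 + 1.282·0.3000]² / 0.0169
  = [1.0769]² / 0.0169
  = 68.62
Finite-population correction (N = 1130): 68.62 / (1 + (68.62 − 1)/1130) = 64.74.
Round up → n = 65.

n = 65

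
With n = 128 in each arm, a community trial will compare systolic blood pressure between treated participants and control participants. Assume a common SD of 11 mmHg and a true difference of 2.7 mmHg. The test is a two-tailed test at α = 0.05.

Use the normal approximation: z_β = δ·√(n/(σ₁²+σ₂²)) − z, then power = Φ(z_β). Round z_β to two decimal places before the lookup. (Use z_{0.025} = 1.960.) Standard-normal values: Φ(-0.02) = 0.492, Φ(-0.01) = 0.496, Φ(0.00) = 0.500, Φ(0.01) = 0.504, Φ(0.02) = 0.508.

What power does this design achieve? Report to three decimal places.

Power ≈ 0.500

z_β = δ·√(n/(σ₁²+σ₂²)) − z_{α/2}
    = 2.7 · √(128/242) − 1.960
    = 2.7 · 0.72727 − 1.960
    = 1.9636 − 1.960 = 0.0036 → 0.00
Power = Φ(0.00) = 0.500.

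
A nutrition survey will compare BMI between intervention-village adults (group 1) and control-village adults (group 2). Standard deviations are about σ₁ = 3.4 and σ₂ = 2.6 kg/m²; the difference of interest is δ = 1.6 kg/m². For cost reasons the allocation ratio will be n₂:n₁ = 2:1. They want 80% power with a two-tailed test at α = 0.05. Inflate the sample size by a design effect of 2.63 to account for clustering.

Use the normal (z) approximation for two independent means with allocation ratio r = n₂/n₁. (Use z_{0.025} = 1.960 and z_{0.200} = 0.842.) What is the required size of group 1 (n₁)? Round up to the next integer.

n₁ = (z_{α/2} + z_β)² · (σ₁² + σ₂²/r) / δ²
   = (1.960 + 0.842)² · (3.4² + 2.6²/2) / 1.6²
   = 7.8512 · (11.56 + 3.38) / 2.56
   = 7.8512 · 14.94 / 2.56
   = 45.82
Design effect: 2.63 × 45.82 = 120.50.
Round up → n₁ = 121; n₂ = r·n₁ = 2 × 121 = 242.

n₁ = 121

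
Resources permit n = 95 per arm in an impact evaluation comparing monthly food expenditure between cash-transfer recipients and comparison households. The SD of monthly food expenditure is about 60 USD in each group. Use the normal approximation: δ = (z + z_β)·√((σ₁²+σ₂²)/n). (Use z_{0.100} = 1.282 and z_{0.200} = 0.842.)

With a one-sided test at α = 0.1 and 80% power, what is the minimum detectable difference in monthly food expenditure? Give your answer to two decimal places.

Minimum detectable difference ≈ 18.49 USD

δ = (z_α + z_β) · √((σ₁²+σ₂²)/n)
  = (1.282 + 0.842) · √(7200/95)
  = 2.124 · √75.7895
  = 2.124 · 8.7057
  = 18.4909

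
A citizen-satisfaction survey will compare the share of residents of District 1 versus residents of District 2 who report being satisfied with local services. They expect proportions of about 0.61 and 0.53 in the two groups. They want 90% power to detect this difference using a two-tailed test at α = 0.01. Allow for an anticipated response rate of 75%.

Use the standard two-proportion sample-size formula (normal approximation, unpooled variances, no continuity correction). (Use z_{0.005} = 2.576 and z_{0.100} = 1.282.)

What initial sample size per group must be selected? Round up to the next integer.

n = (z_{α/2} + z_β)² · [p₁(1−p₁) + p₂(1−p₂)] / (p₁ − p₂)²
  = (2.576 + 1.282)² · (0.61·0.39 + 0.53·0.47) / (0.08)²
  = (3.858)² · (0.2379 + 0.2491) / 0.0064
  = 14.8842 · 0.4870 / 0.0064
  = 1132.59
Adjust for 75% response: 1132.59 / 0.75 = 1510.12.
Round up → n = 1511 per group.

n = 1511 per group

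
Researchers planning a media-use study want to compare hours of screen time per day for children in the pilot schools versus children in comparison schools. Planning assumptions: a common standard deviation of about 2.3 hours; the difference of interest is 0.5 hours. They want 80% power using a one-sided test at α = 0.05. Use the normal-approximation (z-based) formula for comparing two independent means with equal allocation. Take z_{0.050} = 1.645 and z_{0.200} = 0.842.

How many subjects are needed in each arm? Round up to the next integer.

n = 262 per group

n = (z_α + z_β)² · (σ₁² + σ₂²) / δ²
  = (1.645 + 0.842)² · (2·2.3² = 10.58) / 0.5²
  = 6.1852 · 10.58 / 0.25
  = 261.76
Round up → n = 262 per group.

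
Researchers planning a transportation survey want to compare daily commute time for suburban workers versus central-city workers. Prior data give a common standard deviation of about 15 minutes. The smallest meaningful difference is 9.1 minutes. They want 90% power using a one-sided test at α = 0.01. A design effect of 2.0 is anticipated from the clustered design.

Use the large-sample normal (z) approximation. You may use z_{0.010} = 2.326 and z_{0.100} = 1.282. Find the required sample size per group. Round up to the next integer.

n = 142 per group

n = (z_α + z_β)² · (σ₁² + σ₂²) / δ²
  = (2.326 + 1.282)² · (2·15² = 450) / 9.1²
  = 13.0177 · 450 / 82.81
  = 70.74
Design effect: 2.0 × 70.74 = 141.48.
Round up → n = 142 per group.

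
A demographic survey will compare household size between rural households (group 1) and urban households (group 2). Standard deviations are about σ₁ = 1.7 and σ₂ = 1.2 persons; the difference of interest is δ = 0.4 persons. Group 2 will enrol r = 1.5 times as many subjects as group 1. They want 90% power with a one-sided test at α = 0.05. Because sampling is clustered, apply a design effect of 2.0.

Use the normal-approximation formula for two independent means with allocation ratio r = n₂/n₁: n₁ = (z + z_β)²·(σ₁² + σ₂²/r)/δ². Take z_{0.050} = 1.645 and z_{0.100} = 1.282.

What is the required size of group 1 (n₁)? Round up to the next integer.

n₁ = (z_α + z_β)² · (σ₁² + σ₂²/r) / δ²
   = (1.645 + 1.282)² · (1.7² + 1.2²/1.5) / 0.4²
   = 8.5673 · (2.89 + 0.96) / 0.16
   = 8.5673 · 3.85 / 0.16
   = 206.15
Design effect: 2.0 × 206.15 = 412.30.
Round up → n₁ = 413; n₂ = r·n₁ = 1.5 × 413 = 620.

n₁ = 413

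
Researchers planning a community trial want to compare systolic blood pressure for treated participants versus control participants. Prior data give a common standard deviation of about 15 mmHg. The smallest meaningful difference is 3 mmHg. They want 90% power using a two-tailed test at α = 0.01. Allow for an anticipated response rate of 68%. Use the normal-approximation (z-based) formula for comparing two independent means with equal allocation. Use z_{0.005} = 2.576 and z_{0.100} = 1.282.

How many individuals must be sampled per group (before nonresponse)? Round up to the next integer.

n = 1095 per group

n = (z_{α/2} + z_β)² · (σ₁² + σ₂²) / δ²
  = (2.576 + 1.282)² · (2·15² = 450) / 3²
  = 14.8842 · 450 / 9
  = 744.21
Adjust for 68% response: 744.21 / 0.68 = 1094.42.
Round up → n = 1095 per group.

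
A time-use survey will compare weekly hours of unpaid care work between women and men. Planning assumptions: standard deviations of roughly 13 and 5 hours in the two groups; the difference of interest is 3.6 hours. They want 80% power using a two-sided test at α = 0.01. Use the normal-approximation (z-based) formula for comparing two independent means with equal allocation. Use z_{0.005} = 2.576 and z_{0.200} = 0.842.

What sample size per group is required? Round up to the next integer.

n = (z_{α/2} + z_β)² · (σ₁² + σ₂²) / δ²
  = (2.576 + 0.842)² · (13² + 5² = 194) / 3.6²
  = 11.6827 · 194 / 12.96
  = 174.88
Round up → n = 175 per group.

n = 175 per group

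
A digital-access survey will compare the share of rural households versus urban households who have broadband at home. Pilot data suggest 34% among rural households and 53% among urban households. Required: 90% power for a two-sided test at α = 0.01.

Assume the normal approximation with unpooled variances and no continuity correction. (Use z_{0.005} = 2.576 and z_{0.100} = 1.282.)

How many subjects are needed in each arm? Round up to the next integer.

n = (z_{α/2} + z_β)² · [p₁(1−p₁) + p₂(1−p₂)] / (p₁ − p₂)²
  = (2.576 + 1.282)² · (0.34·0.66 + 0.53·0.47) / (-0.19)²
  = (3.858)² · (0.2244 + 0.2491) / 0.0361
  = 14.8842 · 0.4735 / 0.0361
  = 195.23
Round up → n = 196 per group.

n = 196 per group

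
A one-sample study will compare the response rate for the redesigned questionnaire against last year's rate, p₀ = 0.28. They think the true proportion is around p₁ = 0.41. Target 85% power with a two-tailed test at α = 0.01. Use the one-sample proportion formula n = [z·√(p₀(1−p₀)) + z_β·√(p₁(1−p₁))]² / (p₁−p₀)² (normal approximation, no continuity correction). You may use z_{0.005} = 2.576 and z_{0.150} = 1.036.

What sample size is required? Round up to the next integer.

n = 165

n = [z_{α/2}·√(p₀q₀) + z_β·√(p₁q₁)]² / (p₁ − p₀)²
  = [2.576·√(0.28·0.72) + 1.036·√(0.41·0.59)]² / (0.13)²
  = [2.576·0.4490 + 1.036·0.4918]² / 0.0169
  = [1.6662]² / 0.0169
  = 164.27
Round up → n = 165.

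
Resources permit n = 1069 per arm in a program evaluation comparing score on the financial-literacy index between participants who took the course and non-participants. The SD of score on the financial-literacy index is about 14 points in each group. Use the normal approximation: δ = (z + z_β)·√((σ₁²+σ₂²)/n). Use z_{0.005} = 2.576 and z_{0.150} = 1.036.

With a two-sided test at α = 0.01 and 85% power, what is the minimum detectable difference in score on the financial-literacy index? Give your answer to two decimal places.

Minimum detectable difference ≈ 2.19 points

δ = (z_{α/2} + z_β) · √((σ₁²+σ₂²)/n)
  = (2.576 + 1.036) · √(392/1069)
  = 3.612 · √0.3667
  = 3.612 · 0.6056
  = 2.1873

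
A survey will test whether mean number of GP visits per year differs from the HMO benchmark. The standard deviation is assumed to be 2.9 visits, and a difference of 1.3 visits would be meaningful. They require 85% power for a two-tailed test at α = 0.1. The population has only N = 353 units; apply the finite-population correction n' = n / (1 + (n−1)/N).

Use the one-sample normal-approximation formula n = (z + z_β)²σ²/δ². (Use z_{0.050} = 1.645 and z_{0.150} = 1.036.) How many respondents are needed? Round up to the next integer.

n = 33

n = (z_{α/2} + z_β)² · σ² / δ²
  = (1.645 + 1.036)² · 2.9² / 1.3²
  = 7.1878 · 8.41 / 1.69
  = 35.77
Finite-population correction (N = 353): 35.77 / (1 + (35.77 − 1)/353) = 32.56.
Round up → n = 33.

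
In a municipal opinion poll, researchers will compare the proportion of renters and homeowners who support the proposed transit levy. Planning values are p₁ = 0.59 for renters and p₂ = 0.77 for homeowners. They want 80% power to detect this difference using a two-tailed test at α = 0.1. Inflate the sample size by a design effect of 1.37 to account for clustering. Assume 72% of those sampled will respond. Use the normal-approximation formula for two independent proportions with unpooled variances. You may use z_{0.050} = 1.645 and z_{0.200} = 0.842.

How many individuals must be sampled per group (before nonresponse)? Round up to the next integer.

n = 153 per group

n = (z_{α/2} + z_β)² · [p₁(1−p₁) + p₂(1−p₂)] / (p₁ − p₂)²
  = (1.645 + 0.842)² · (0.59·0.41 + 0.77·0.23) / (-0.18)²
  = (2.487)² · (0.2419 + 0.1771) / 0.0324
  = 6.1852 · 0.4190 / 0.0324
  = 79.99
Design effect: 1.37 × 79.99 = 109.58.
Adjust for 72% response: 109.58 / 0.72 = 152.20.
Round up → n = 153 per group.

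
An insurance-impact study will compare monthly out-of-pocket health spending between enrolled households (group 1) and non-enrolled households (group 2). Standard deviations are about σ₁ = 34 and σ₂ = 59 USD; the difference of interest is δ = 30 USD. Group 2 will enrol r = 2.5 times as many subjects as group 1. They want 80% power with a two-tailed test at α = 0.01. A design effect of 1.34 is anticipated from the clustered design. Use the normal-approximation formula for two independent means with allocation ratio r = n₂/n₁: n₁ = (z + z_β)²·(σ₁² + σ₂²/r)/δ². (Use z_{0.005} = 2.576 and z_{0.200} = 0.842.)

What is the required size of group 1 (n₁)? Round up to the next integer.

n₁ = (z_{α/2} + z_β)² · (σ₁² + σ₂²/r) / δ²
   = (2.576 + 0.842)² · (34² + 59²/2.5) / 30²
   = 11.6827 · (1156 + 1392.4) / 900
   = 11.6827 · 2548.4 / 900
   = 33.08
Design effect: 1.34 × 33.08 = 44.33.
Round up → n₁ = 45; n₂ = r·n₁ = 2.5 × 45 = 113.

n₁ = 45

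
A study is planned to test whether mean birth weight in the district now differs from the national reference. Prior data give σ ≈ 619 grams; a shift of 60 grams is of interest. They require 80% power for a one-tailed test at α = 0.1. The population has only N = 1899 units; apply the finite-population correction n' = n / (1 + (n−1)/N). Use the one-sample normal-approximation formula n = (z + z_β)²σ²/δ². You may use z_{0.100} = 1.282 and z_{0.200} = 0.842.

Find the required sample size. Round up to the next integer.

n = (z_α + z_β)² · σ² / δ²
  = (1.282 + 0.842)² · 619² / 60²
  = 4.5114 · 383161 / 3600
  = 480.16
Finite-population correction (N = 1899): 480.16 / (1 + (480.16 − 1)/1899) = 383.42.
Round up → n = 384.

n = 384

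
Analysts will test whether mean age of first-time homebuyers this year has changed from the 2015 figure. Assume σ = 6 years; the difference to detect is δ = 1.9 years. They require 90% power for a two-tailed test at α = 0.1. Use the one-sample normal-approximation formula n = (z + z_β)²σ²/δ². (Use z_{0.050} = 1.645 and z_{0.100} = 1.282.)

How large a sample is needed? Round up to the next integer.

n = (z_{α/2} + z_β)² · σ² / δ²
  = (1.645 + 1.282)² · 6² / 1.9²
  = 8.5673 · 36 / 3.61
  = 85.44
Round up → n = 86.

n = 86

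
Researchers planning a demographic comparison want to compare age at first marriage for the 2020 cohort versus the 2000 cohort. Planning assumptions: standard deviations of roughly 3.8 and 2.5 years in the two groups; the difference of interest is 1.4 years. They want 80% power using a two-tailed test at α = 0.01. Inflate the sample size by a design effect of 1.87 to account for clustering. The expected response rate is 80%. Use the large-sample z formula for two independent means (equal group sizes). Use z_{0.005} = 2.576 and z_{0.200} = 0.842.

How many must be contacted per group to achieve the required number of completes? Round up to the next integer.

n = (z_{α/2} + z_β)² · (σ₁² + σ₂²) / δ²
  = (2.576 + 0.842)² · (3.8² + 2.5² = 20.69) / 1.4²
  = 11.6827 · 20.69 / 1.96
  = 123.32
Design effect: 1.87 × 123.32 = 230.62.
Adjust for 80% response: 230.62 / 0.80 = 288.27.
Round up → n = 289 per group.

n = 289 per group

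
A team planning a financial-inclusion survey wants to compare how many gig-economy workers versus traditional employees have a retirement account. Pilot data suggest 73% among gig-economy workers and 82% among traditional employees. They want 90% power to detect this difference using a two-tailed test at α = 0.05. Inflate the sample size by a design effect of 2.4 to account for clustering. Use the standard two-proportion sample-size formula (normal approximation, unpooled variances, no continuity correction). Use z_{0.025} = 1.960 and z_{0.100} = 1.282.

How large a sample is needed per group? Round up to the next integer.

n = 1074 per group

n = (z_{α/2} + z_β)² · [p₁(1−p₁) + p₂(1−p₂)] / (p₁ − p₂)²
  = (1.960 + 1.282)² · (0.73·0.27 + 0.82·0.18) / (-0.09)²
  = (3.242)² · (0.1971 + 0.1476) / 0.0081
  = 10.5106 · 0.3447 / 0.0081
  = 447.28
Design effect: 2.4 × 447.28 = 1073.48.
Round up → n = 1074 per group.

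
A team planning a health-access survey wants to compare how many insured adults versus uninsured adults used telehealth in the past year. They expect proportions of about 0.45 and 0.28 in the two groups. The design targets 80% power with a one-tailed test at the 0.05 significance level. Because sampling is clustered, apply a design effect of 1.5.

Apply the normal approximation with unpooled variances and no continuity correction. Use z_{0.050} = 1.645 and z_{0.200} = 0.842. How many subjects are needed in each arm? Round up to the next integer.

n = (z_α + z_β)² · [p₁(1−p₁) + p₂(1−p₂)] / (p₁ − p₂)²
  = (1.645 + 0.842)² · (0.45·0.55 + 0.28·0.72) / (0.17)²
  = (2.487)² · (0.2475 + 0.2016) / 0.0289
  = 6.1852 · 0.4491 / 0.0289
  = 96.12
Design effect: 1.5 × 96.12 = 144.17.
Round up → n = 145 per group.

n = 145 per group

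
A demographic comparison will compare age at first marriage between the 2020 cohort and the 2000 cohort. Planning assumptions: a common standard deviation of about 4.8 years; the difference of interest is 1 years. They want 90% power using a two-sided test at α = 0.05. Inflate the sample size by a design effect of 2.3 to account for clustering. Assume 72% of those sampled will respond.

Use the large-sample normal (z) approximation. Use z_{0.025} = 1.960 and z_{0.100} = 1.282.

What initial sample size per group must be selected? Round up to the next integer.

n = 1548 per group

n = (z_{α/2} + z_β)² · (σ₁² + σ₂²) / δ²
  = (1.960 + 1.282)² · (2·4.8² = 46.08) / 1²
  = 10.5106 · 46.08 / 1
  = 484.33
Design effect: 2.3 × 484.33 = 1113.95.
Adjust for 72% response: 1113.95 / 0.72 = 1547.16.
Round up → n = 1548 per group.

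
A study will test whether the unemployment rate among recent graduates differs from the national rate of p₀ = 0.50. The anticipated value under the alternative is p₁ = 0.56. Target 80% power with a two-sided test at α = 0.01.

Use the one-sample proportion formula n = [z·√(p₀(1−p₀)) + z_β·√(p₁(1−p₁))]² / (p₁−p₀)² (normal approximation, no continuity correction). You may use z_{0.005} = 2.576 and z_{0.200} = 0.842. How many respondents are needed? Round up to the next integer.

n = [z_{α/2}·√(p₀q₀) + z_β·√(p₁q₁)]² / (p₁ − p₀)²
  = [2.576·√(0.50·0.50) + 0.842·√(0.56·0.44)]² / (0.06)²
  = [2.576·0.5000 + 0.842·0.4964]² / 0.0036
  = [1.7060]² / 0.0036
  = 808.41
Round up → n = 809.

n = 809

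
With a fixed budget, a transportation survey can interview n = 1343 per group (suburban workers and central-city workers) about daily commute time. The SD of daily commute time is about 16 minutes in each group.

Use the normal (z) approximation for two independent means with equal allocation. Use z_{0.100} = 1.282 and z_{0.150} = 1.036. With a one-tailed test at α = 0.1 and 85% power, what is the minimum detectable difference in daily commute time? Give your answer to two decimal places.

Minimum detectable difference ≈ 1.43 minutes

δ = (z_α + z_β) · √((σ₁²+σ₂²)/n)
  = (1.282 + 1.036) · √(512/1343)
  = 2.318 · √0.38124
  = 2.318 · 0.6174
  = 1.4312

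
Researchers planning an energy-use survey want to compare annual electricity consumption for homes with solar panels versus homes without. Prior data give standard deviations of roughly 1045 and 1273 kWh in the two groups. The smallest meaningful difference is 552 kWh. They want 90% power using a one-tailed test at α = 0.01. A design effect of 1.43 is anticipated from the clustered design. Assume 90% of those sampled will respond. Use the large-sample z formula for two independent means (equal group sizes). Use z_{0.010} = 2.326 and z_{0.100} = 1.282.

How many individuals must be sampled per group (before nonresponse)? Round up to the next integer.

n = 185 per group

n = (z_α + z_β)² · (σ₁² + σ₂²) / δ²
  = (2.326 + 1.282)² · (1045² + 1273² = 2712554) / 552²
  = 13.0177 · 2712554 / 304704
  = 115.89
Design effect: 1.43 × 115.89 = 165.72.
Adjust for 90% response: 165.72 / 0.90 = 184.13.
Round up → n = 185 per group.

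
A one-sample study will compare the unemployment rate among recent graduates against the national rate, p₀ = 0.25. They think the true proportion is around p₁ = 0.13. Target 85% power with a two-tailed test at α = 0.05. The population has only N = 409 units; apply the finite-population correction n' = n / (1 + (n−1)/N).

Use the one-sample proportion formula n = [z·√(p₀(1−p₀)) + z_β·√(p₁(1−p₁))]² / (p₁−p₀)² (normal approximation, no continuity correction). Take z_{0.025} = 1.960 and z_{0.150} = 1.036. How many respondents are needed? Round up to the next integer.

n = 81

n = [z_{α/2}·√(p₀q₀) + z_β·√(p₁q₁)]² / (p₁ − p₀)²
  = [1.960·√(0.25·0.75) + 1.036·√(0.13·0.87)]² / (-0.12)²
  = [1.960·0.4330 + 1.036·0.3363]² / 0.0144
  = [1.1971]² / 0.0144
  = 99.52
Finite-population correction (N = 409): 99.52 / (1 + (99.52 − 1)/409) = 80.20.
Round up → n = 81.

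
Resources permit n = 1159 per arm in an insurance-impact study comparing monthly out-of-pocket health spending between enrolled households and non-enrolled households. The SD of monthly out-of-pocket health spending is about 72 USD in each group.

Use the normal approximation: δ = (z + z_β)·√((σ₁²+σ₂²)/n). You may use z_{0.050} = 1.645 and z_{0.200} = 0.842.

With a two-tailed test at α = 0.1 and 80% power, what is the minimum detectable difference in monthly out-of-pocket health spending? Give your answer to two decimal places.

Minimum detectable difference ≈ 7.44 USD

δ = (z_{α/2} + z_β) · √((σ₁²+σ₂²)/n)
  = (1.645 + 0.842) · √(10368/1159)
  = 2.487 · √8.9456
  = 2.487 · 2.9909
  = 7.4384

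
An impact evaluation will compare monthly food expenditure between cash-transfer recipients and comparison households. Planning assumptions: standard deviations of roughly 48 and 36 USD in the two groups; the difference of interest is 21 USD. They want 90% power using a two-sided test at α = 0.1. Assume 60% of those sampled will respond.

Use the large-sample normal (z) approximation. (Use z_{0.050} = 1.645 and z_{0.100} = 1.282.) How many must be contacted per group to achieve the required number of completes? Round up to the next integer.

n = (z_{α/2} + z_β)² · (σ₁² + σ₂²) / δ²
  = (1.645 + 1.282)² · (48² + 36² = 3600) / 21²
  = 8.5673 · 3600 / 441
  = 69.94
Adjust for 60% response: 69.94 / 0.60 = 116.56.
Round up → n = 117 per group.

n = 117 per group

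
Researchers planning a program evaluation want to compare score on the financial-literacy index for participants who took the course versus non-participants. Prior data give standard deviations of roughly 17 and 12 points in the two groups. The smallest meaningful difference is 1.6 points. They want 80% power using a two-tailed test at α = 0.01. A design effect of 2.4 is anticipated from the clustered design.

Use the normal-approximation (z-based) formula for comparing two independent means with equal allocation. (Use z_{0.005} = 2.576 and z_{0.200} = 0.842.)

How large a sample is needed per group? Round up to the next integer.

n = 4743 per group

n = (z_{α/2} + z_β)² · (σ₁² + σ₂²) / δ²
  = (2.576 + 0.842)² · (17² + 12² = 433) / 1.6²
  = 11.6827 · 433 / 2.56
  = 1976.02
Design effect: 2.4 × 1976.02 = 4742.46.
Round up → n = 4743 per group.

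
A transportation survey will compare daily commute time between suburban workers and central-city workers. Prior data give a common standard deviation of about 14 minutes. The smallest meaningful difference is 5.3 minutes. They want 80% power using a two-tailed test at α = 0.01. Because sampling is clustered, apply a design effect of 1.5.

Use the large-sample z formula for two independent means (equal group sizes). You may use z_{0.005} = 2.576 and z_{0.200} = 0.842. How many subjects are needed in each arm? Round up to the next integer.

n = (z_{α/2} + z_β)² · (σ₁² + σ₂²) / δ²
  = (2.576 + 0.842)² · (2·14² = 392) / 5.3²
  = 11.6827 · 392 / 28.09
  = 163.03
Design effect: 1.5 × 163.03 = 244.55.
Round up → n = 245 per group.

n = 245 per group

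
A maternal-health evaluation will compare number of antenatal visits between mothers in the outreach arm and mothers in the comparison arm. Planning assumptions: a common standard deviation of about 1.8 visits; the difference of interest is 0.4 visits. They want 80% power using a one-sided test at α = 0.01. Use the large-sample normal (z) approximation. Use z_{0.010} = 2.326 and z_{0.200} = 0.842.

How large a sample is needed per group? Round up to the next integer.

n = (z_α + z_β)² · (σ₁² + σ₂²) / δ²
  = (2.326 + 0.842)² · (2·1.8² = 6.48) / 0.4²
  = 10.0362 · 6.48 / 0.16
  = 406.47
Round up → n = 407 per group.

n = 407 per group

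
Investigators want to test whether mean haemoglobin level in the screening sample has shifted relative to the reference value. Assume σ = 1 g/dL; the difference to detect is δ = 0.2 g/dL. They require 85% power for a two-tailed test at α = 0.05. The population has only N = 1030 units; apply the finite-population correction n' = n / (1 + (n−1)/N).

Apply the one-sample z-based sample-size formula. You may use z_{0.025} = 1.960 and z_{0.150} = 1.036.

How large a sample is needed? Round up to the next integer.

n = (z_{α/2} + z_β)² · σ² / δ²
  = (1.960 + 1.036)² · 1² / 0.2²
  = 8.9760 · 1 / 0.04
  = 224.40
Finite-population correction (N = 1030): 224.40 / (1 + (224.40 − 1)/1030) = 184.40.
Round up → n = 185.

n = 185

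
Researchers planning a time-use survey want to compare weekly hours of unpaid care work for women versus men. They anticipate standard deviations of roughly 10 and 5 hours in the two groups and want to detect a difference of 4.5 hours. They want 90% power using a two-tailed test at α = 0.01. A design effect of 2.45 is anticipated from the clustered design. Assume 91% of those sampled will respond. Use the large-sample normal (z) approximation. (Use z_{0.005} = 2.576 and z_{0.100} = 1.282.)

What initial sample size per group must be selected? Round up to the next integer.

n = (z_{α/2} + z_β)² · (σ₁² + σ₂²) / δ²
  = (2.576 + 1.282)² · (10² + 5² = 125) / 4.5²
  = 14.8842 · 125 / 20.25
  = 91.88
Design effect: 2.45 × 91.88 = 225.10.
Adjust for 91% response: 225.10 / 0.91 = 247.36.
Round up → n = 248 per group.

n = 248 per group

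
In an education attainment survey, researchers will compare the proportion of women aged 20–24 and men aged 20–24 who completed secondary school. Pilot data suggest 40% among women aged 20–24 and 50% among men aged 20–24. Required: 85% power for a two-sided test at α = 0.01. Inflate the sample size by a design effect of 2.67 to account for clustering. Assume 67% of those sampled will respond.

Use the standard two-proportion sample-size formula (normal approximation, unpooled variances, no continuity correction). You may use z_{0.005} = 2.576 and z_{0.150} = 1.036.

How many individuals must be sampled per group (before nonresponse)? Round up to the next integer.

n = (z_{α/2} + z_β)² · [p₁(1−p₁) + p₂(1−p₂)] / (p₁ − p₂)²
  = (2.576 + 1.036)² · (0.40·0.60 + 0.50·0.50) / (-0.10)²
  = (3.612)² · (0.2400 + 0.2500) / 0.0100
  = 13.0465 · 0.4900 / 0.0100
  = 639.28
Design effect: 2.67 × 639.28 = 1706.88.
Adjust for 67% response: 1706.88 / 0.67 = 2547.58.
Round up → n = 2548 per group.

n = 2548 per group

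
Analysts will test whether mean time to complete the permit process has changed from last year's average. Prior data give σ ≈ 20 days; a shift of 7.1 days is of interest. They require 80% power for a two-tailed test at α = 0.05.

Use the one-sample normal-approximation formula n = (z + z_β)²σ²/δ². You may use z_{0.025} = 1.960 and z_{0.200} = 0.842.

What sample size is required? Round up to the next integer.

n = 63

n = (z_{α/2} + z_β)² · σ² / δ²
  = (1.960 + 0.842)² · 20² / 7.1²
  = 7.8512 · 400 / 50.41
  = 62.30
Round up → n = 63.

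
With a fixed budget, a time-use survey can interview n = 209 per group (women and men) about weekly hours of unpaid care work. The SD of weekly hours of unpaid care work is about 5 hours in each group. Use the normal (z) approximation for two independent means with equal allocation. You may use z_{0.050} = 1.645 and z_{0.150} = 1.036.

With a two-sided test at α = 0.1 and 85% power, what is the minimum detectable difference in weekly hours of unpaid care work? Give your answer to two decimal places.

δ = (z_{α/2} + z_β) · √((σ₁²+σ₂²)/n)
  = (1.645 + 1.036) · √(50/209)
  = 2.681 · √0.23923
  = 2.681 · 0.4891
  = 1.3113

Minimum detectable difference ≈ 1.31 hours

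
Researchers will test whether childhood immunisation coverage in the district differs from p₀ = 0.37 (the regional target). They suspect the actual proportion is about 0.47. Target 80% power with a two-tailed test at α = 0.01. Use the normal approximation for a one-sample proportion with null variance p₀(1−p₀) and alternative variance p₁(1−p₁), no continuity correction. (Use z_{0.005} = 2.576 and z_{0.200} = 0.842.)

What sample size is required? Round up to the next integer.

n = [z_{α/2}·√(p₀q₀) + z_β·√(p₁q₁)]² / (p₁ − p₀)²
  = [2.576·√(0.37·0.63) + 0.842·√(0.47·0.53)]² / (0.10)²
  = [2.576·0.4828 + 0.842·0.4991]² / 0.0100
  = [1.6639]² / 0.0100
  = 276.87
Round up → n = 277.

n = 277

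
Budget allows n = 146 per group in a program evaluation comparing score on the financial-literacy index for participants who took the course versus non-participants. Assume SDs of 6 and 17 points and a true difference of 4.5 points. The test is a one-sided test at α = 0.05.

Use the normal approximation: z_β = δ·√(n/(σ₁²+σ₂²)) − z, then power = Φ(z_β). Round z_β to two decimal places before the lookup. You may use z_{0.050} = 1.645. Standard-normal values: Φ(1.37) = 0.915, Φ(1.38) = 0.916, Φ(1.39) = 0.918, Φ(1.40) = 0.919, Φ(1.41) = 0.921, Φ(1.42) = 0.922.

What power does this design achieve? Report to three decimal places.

Power ≈ 0.915

z_β = δ·√(n/(σ₁²+σ₂²)) − z_α
    = 4.5 · √(146/325) − 1.645
    = 4.5 · 0.67025 − 1.645
    = 3.0161 − 1.645 = 1.3711 → 1.37
Power = Φ(1.37) = 0.915.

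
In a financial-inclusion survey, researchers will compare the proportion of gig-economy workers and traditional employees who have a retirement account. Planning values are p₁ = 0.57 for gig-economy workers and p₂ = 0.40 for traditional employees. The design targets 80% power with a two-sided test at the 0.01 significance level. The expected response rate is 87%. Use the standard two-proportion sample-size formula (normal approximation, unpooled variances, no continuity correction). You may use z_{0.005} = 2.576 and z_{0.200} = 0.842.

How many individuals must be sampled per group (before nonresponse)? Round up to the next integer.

n = 226 per group

n = (z_{α/2} + z_β)² · [p₁(1−p₁) + p₂(1−p₂)] / (p₁ − p₂)²
  = (2.576 + 0.842)² · (0.57·0.43 + 0.40·0.60) / (0.17)²
  = (3.418)² · (0.2451 + 0.2400) / 0.0289
  = 11.6827 · 0.4851 / 0.0289
  = 196.10
Adjust for 87% response: 196.10 / 0.87 = 225.40.
Round up → n = 226 per group.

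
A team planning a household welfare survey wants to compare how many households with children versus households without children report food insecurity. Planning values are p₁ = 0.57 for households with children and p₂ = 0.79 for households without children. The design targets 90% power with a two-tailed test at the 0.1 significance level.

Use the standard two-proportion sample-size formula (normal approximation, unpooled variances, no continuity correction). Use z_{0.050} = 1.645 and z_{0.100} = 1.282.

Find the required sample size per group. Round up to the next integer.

n = 73 per group

n = (z_{α/2} + z_β)² · [p₁(1−p₁) + p₂(1−p₂)] / (p₁ − p₂)²
  = (1.645 + 1.282)² · (0.57·0.43 + 0.79·0.21) / (-0.22)²
  = (2.927)² · (0.2451 + 0.1659) / 0.0484
  = 8.5673 · 0.4110 / 0.0484
  = 72.75
Round up → n = 73 per group.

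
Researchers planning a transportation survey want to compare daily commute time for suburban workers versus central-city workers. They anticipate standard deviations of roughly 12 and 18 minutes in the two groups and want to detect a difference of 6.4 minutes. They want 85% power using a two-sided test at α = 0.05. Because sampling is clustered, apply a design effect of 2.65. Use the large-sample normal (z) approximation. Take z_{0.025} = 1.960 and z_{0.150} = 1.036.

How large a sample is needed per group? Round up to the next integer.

n = 272 per group

n = (z_{α/2} + z_β)² · (σ₁² + σ₂²) / δ²
  = (1.960 + 1.036)² · (12² + 18² = 468) / 6.4²
  = 8.9760 · 468 / 40.96
  = 102.56
Design effect: 2.65 × 102.56 = 271.78.
Round up → n = 272 per group.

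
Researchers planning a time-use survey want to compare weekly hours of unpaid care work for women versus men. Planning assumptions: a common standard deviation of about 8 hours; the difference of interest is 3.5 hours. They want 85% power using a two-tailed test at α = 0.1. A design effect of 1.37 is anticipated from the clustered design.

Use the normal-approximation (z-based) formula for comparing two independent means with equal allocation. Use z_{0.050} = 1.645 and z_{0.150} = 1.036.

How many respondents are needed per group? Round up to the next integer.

n = 103 per group

n = (z_{α/2} + z_β)² · (σ₁² + σ₂²) / δ²
  = (1.645 + 1.036)² · (2·8² = 128) / 3.5²
  = 7.1878 · 128 / 12.25
  = 75.10
Design effect: 1.37 × 75.10 = 102.89.
Round up → n = 103 per group.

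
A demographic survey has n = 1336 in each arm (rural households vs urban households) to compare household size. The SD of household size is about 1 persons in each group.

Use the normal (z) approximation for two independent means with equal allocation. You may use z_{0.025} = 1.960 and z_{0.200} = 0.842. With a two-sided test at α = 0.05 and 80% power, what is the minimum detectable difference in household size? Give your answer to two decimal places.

δ = (z_{α/2} + z_β) · √((σ₁²+σ₂²)/n)
  = (1.960 + 0.842) · √(2/1336)
  = 2.802 · √0.0015
  = 2.802 · 0.0387
  = 0.1084

Minimum detectable difference ≈ 0.11 persons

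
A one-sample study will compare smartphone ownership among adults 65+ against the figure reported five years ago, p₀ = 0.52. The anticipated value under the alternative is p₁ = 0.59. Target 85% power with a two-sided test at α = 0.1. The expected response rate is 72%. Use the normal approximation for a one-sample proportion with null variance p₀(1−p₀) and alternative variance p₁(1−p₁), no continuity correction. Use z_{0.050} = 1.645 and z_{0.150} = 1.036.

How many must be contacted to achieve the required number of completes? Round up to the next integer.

n = 503

n = [z_{α/2}·√(p₀q₀) + z_β·√(p₁q₁)]² / (p₁ − p₀)²
  = [1.645·√(0.52·0.48) + 1.036·√(0.59·0.41)]² / (0.07)²
  = [1.645·0.4996 + 1.036·0.4918]² / 0.0049
  = [1.3314]² / 0.0049
  = 361.75
Adjust for 72% response: 361.75 / 0.72 = 502.43.
Round up → n = 503.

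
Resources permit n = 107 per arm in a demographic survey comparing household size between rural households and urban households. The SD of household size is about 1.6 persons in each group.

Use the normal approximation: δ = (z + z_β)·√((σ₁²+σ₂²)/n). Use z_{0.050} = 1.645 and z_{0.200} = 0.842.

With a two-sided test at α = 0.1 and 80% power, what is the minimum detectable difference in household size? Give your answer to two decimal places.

δ = (z_{α/2} + z_β) · √((σ₁²+σ₂²)/n)
  = (1.645 + 0.842) · √(5.12/107)
  = 2.487 · √0.04785
  = 2.487 · 0.2187
  = 0.5440

Minimum detectable difference ≈ 0.54 persons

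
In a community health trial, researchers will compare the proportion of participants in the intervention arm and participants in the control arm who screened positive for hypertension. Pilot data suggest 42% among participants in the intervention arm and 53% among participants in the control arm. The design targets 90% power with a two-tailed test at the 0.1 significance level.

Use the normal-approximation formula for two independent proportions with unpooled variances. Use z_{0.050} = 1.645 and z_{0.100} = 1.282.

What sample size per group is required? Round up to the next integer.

n = 349 per group

n = (z_{α/2} + z_β)² · [p₁(1−p₁) + p₂(1−p₂)] / (p₁ − p₂)²
  = (1.645 + 1.282)² · (0.42·0.58 + 0.53·0.47) / (-0.11)²
  = (2.927)² · (0.2436 + 0.2491) / 0.0121
  = 8.5673 · 0.4927 / 0.0121
  = 348.85
Round up → n = 349 per group.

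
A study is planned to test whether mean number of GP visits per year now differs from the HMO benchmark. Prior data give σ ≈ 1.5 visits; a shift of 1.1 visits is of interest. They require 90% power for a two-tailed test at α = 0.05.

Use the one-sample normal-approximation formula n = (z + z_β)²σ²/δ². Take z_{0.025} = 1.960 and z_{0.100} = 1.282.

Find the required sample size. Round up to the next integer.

n = 20

n = (z_{α/2} + z_β)² · σ² / δ²
  = (1.960 + 1.282)² · 1.5² / 1.1²
  = 10.5106 · 2.25 / 1.21
  = 19.54
Round up → n = 20.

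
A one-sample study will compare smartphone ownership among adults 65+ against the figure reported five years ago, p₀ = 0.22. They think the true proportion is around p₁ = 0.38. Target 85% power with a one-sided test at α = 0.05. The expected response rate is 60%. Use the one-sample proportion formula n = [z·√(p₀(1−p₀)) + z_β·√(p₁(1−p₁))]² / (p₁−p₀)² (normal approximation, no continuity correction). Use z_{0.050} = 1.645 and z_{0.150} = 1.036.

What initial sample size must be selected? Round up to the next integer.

n = [z_α·√(p₀q₀) + z_β·√(p₁q₁)]² / (p₁ − p₀)²
  = [1.645·√(0.22·0.78) + 1.036·√(0.38·0.62)]² / (0.16)²
  = [1.645·0.4142 + 1.036·0.4854]² / 0.0256
  = [1.1843]² / 0.0256
  = 54.79
Adjust for 60% response: 54.79 / 0.60 = 91.31.
Round up → n = 92.

n = 92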